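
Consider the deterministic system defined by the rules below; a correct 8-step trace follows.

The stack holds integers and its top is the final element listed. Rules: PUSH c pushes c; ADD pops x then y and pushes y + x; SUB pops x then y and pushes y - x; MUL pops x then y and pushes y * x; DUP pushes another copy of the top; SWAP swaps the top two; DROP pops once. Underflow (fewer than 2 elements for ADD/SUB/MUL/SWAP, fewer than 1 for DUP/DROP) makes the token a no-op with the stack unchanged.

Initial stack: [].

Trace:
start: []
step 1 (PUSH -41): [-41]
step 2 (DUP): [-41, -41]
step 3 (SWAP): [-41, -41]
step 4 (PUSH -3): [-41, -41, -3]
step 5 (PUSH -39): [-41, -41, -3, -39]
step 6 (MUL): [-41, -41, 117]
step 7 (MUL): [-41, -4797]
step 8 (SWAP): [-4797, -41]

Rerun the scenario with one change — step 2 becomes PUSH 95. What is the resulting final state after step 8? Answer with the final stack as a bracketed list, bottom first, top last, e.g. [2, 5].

[-4797, 95]

(re-executing from step 2 with the substitution; state before step 2: [-41])
step 2 (PUSH 95): [-41, 95]
step 3 (SWAP): [95, -41]
step 4 (PUSH -3): [95, -41, -3]
step 5 (PUSH -39): [95, -41, -3, -39]
step 6 (MUL): [95, -41, 117]
step 7 (MUL): [95, -4797]
step 8 (SWAP): [-4797, 95]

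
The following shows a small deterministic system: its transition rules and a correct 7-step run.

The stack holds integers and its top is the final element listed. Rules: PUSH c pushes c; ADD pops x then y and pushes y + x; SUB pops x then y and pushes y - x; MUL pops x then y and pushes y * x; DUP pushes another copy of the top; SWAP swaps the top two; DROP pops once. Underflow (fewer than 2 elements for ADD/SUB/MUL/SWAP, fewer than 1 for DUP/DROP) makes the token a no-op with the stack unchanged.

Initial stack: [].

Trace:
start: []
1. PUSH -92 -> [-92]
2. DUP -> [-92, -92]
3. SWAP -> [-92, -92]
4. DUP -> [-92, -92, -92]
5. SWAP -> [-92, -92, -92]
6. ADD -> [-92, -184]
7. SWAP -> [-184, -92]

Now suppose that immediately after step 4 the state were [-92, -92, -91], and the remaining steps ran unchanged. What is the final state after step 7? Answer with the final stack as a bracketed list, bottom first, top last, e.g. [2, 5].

state after step 4 := [-92, -92, -91]
5. SWAP -> [-92, -91, -92]
6. ADD -> [-92, -183]
7. SWAP -> [-183, -92]

[-183, -92]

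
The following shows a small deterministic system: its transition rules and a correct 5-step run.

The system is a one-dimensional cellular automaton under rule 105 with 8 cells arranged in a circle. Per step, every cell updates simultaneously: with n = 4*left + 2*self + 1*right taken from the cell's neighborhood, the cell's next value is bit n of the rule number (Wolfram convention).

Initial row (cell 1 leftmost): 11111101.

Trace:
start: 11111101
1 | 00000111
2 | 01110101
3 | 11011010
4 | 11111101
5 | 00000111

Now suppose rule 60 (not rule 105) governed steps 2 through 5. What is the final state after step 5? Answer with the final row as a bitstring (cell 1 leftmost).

01110111

(re-executing steps 2..5 under rule 60; state before step 2: 00000111)
2 | 10000100
3 | 11000110
4 | 10100101
5 | 01110111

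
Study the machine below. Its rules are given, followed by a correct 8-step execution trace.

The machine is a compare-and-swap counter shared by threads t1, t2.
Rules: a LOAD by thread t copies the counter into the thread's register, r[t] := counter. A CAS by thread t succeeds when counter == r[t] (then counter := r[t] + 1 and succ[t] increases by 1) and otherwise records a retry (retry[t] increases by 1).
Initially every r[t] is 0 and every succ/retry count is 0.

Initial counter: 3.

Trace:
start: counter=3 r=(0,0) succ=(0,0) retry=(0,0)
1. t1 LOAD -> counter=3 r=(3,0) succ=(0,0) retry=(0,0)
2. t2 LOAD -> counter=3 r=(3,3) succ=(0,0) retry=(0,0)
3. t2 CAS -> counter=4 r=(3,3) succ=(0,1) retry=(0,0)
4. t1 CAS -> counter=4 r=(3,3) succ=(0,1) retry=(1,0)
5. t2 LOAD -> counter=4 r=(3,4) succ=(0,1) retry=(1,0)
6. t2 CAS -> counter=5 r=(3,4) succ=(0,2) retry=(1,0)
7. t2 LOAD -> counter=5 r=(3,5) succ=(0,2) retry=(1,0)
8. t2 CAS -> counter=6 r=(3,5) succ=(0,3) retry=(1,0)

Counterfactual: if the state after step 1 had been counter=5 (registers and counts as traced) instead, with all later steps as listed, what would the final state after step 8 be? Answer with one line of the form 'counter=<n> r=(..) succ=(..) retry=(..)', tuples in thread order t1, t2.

counter=8 r=(3,7) succ=(0,3) retry=(1,0)

state after step 1 := counter=5 r=(3,0) succ=(0,0) retry=(0,0)
2. t2 LOAD -> counter=5 r=(3,5) succ=(0,0) retry=(0,0)
3. t2 CAS -> counter=6 r=(3,5) succ=(0,1) retry=(0,0)
4. t1 CAS -> counter=6 r=(3,5) succ=(0,1) retry=(1,0)
5. t2 LOAD -> counter=6 r=(3,6) succ=(0,1) retry=(1,0)
6. t2 CAS -> counter=7 r=(3,6) succ=(0,2) retry=(1,0)
7. t2 LOAD -> counter=7 r=(3,7) succ=(0,2) retry=(1,0)
8. t2 CAS -> counter=8 r=(3,7) succ=(0,3) retry=(1,0)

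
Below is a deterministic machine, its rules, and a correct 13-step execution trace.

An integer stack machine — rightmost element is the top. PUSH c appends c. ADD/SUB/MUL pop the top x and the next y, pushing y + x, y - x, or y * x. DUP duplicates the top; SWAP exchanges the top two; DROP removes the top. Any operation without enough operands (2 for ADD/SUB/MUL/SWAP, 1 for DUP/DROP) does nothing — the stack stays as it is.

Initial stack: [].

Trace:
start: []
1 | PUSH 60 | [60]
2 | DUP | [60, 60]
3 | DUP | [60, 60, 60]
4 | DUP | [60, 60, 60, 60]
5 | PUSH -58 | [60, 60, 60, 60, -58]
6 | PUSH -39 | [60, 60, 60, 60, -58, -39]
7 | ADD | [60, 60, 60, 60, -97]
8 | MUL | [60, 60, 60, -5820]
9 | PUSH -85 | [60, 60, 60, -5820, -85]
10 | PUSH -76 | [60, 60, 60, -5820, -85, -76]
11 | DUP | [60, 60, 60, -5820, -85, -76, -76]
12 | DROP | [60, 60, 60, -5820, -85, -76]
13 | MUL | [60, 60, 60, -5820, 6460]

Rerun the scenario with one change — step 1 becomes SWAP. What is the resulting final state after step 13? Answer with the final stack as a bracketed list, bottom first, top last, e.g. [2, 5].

(re-executing from step 1 with the substitution; state before step 1: [])
1 | SWAP | []
2 | DUP | []
3 | DUP | []
4 | DUP | []
5 | PUSH -58 | [-58]
6 | PUSH -39 | [-58, -39]
7 | ADD | [-97]
8 | MUL | [-97]
9 | PUSH -85 | [-97, -85]
10 | PUSH -76 | [-97, -85, -76]
11 | DUP | [-97, -85, -76, -76]
12 | DROP | [-97, -85, -76]
13 | MUL | [-97, 6460]

[-97, 6460]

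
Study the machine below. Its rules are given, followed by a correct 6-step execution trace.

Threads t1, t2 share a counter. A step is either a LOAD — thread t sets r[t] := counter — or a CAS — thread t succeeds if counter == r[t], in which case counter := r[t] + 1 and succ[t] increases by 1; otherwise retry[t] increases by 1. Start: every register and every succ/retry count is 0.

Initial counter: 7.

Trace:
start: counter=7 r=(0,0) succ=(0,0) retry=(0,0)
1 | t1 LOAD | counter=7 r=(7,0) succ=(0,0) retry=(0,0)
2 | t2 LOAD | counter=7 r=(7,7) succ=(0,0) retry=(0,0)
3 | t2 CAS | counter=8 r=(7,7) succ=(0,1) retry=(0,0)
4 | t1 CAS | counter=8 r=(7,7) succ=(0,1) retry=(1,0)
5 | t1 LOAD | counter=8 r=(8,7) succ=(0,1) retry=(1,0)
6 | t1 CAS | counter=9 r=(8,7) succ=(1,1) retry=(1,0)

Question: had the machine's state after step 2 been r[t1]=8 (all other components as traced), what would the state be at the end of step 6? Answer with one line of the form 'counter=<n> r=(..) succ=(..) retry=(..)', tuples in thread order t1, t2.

state after step 2 := counter=7 r=(8,7) succ=(0,0) retry=(0,0)
3 | t2 CAS | counter=8 r=(8,7) succ=(0,1) retry=(0,0)
4 | t1 CAS | counter=9 r=(8,7) succ=(1,1) retry=(0,0)
5 | t1 LOAD | counter=9 r=(9,7) succ=(1,1) retry=(0,0)
6 | t1 CAS | counter=10 r=(9,7) succ=(2,1) retry=(0,0)

counter=10 r=(9,7) succ=(2,1) retry=(0,0)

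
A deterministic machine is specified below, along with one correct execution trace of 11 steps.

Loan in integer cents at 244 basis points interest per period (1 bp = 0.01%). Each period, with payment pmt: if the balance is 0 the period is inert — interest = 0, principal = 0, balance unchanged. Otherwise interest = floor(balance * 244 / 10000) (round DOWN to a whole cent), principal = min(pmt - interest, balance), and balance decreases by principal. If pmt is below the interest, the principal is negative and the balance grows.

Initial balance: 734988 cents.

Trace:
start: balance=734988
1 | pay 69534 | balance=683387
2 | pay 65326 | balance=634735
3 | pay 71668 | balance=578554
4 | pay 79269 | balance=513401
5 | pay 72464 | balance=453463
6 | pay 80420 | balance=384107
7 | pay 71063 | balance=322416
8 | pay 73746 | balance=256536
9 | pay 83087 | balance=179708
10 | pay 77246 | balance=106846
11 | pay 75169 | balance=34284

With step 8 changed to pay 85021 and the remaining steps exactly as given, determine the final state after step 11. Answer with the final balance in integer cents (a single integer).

22164

(re-executing from step 8 with the substitution; state before step 8: balance=322416)
8 | pay 85021 | balance=245261
9 | pay 83087 | balance=168158
10 | pay 77246 | balance=95015
11 | pay 75169 | balance=22164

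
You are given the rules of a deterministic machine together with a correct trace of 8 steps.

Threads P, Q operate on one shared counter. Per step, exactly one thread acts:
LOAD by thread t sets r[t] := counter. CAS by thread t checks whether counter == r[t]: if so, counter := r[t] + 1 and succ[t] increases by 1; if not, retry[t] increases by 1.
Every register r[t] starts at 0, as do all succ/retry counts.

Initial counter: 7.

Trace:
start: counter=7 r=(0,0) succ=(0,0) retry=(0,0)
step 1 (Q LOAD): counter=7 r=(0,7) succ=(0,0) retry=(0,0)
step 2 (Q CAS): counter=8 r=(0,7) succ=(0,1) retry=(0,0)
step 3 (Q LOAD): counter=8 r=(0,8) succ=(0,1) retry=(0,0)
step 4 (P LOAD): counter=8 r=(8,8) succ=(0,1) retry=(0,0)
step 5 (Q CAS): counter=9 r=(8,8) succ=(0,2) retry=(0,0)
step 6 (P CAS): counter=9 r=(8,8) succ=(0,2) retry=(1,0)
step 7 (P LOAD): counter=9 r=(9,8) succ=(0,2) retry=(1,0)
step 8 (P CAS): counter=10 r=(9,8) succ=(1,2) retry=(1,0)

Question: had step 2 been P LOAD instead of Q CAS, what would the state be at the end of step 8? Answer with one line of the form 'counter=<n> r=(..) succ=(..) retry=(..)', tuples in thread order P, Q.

(re-executing from step 2 with the substitution; state before step 2: counter=7 r=(0,7) succ=(0,0) retry=(0,0))
step 2 (P LOAD): counter=7 r=(7,7) succ=(0,0) retry=(0,0)
step 3 (Q LOAD): counter=7 r=(7,7) succ=(0,0) retry=(0,0)
step 4 (P LOAD): counter=7 r=(7,7) succ=(0,0) retry=(0,0)
step 5 (Q CAS): counter=8 r=(7,7) succ=(0,1) retry=(0,0)
step 6 (P CAS): counter=8 r=(7,7) succ=(0,1) retry=(1,0)
step 7 (P LOAD): counter=8 r=(8,7) succ=(0,1) retry=(1,0)
step 8 (P CAS): counter=9 r=(8,7) succ=(1,1) retry=(1,0)

counter=9 r=(8,7) succ=(1,1) retry=(1,0)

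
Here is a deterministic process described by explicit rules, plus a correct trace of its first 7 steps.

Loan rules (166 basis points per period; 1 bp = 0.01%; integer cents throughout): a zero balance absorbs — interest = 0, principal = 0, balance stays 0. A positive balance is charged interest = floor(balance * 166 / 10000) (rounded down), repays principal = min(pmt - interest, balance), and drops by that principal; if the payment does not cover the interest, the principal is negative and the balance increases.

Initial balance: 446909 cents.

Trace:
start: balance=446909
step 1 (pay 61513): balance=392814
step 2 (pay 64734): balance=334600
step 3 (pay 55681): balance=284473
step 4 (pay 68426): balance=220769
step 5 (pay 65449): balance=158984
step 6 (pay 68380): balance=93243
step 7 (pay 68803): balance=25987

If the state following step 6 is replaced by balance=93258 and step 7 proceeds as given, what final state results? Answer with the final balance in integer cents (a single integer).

26003

state after step 6 := balance=93258
step 7 (pay 68803): balance=26003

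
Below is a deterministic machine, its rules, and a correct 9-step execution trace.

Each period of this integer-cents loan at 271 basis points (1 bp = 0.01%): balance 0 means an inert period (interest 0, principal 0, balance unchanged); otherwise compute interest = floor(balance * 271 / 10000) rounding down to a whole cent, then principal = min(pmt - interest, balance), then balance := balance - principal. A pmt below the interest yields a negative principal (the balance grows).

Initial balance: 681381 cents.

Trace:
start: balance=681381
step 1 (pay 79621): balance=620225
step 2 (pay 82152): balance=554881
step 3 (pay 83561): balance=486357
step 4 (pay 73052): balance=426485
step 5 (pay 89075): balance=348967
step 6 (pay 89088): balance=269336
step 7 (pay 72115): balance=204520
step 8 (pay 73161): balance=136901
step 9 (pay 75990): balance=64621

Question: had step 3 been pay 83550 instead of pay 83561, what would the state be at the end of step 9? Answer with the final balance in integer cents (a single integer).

(re-executing from step 3 with the substitution; state before step 3: balance=554881)
step 3 (pay 83550): balance=486368
step 4 (pay 73052): balance=426496
step 5 (pay 89075): balance=348979
step 6 (pay 89088): balance=269348
step 7 (pay 72115): balance=204532
step 8 (pay 73161): balance=136913
step 9 (pay 75990): balance=64633

64633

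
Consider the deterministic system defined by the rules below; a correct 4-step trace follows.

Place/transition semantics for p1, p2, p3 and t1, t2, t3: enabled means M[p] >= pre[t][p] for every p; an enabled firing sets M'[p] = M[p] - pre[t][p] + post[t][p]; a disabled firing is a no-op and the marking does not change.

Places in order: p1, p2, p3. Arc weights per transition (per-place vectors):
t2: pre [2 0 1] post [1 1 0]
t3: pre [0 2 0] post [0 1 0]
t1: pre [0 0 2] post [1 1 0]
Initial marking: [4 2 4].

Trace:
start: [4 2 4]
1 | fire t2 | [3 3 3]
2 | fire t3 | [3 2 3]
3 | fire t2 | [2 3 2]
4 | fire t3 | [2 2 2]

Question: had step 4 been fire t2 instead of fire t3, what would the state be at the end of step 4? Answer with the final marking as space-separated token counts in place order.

1 4 1

(re-executing from step 4 with the substitution; state before step 4: [2 3 2])
4 | fire t2 | [1 4 1]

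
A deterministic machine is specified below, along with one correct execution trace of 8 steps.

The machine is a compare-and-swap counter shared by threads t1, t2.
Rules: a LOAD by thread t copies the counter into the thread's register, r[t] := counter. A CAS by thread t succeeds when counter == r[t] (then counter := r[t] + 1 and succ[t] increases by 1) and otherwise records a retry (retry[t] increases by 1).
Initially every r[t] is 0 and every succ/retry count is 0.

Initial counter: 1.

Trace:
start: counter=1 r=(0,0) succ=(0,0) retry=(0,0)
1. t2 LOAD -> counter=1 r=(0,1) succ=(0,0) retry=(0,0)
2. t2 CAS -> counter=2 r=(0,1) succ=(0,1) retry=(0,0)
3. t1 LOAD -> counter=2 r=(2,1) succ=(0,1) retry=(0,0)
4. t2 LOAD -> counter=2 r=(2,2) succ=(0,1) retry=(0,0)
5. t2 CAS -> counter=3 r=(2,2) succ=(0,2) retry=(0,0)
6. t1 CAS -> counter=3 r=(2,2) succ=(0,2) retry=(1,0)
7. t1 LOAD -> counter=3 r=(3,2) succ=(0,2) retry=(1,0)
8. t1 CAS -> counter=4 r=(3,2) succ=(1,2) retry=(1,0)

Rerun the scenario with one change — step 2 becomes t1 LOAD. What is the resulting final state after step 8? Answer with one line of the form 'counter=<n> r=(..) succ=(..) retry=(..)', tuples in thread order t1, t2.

counter=3 r=(2,1) succ=(1,1) retry=(1,0)

(re-executing from step 2 with the substitution; state before step 2: counter=1 r=(0,1) succ=(0,0) retry=(0,0))
2. t1 LOAD -> counter=1 r=(1,1) succ=(0,0) retry=(0,0)
3. t1 LOAD -> counter=1 r=(1,1) succ=(0,0) retry=(0,0)
4. t2 LOAD -> counter=1 r=(1,1) succ=(0,0) retry=(0,0)
5. t2 CAS -> counter=2 r=(1,1) succ=(0,1) retry=(0,0)
6. t1 CAS -> counter=2 r=(1,1) succ=(0,1) retry=(1,0)
7. t1 LOAD -> counter=2 r=(2,1) succ=(0,1) retry=(1,0)
8. t1 CAS -> counter=3 r=(2,1) succ=(1,1) retry=(1,0)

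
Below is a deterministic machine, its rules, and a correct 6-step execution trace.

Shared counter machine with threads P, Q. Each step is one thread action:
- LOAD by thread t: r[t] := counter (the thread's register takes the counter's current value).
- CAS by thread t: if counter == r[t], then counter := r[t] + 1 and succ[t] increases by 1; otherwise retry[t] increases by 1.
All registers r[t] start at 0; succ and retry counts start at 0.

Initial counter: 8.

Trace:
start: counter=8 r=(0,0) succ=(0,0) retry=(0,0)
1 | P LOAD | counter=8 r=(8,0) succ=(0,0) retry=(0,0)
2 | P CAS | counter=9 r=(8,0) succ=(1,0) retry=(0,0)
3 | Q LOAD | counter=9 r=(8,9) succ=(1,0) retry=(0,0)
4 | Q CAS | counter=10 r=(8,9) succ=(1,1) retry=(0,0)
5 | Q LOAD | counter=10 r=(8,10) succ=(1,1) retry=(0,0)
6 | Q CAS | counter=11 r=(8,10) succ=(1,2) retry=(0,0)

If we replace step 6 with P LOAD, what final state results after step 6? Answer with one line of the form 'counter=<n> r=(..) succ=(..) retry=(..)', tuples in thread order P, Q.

counter=10 r=(10,10) succ=(1,1) retry=(0,0)

(re-executing from step 6 with the substitution; state before step 6: counter=10 r=(8,10) succ=(1,1) retry=(0,0))
6 | P LOAD | counter=10 r=(10,10) succ=(1,1) retry=(0,0)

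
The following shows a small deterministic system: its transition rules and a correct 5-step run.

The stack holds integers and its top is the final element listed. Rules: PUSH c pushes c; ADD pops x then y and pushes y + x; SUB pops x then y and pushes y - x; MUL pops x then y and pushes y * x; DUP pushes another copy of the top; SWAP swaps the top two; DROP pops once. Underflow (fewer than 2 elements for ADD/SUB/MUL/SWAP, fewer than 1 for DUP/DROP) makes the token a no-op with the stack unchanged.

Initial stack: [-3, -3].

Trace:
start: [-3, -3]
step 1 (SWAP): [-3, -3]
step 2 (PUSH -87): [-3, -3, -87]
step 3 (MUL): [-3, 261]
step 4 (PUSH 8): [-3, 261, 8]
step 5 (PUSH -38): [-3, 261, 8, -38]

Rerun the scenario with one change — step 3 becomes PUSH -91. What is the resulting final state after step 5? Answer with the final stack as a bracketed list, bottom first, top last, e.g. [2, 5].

[-3, -3, -87, -91, 8, -38]

(re-executing from step 3 with the substitution; state before step 3: [-3, -3, -87])
step 3 (PUSH -91): [-3, -3, -87, -91]
step 4 (PUSH 8): [-3, -3, -87, -91, 8]
step 5 (PUSH -38): [-3, -3, -87, -91, 8, -38]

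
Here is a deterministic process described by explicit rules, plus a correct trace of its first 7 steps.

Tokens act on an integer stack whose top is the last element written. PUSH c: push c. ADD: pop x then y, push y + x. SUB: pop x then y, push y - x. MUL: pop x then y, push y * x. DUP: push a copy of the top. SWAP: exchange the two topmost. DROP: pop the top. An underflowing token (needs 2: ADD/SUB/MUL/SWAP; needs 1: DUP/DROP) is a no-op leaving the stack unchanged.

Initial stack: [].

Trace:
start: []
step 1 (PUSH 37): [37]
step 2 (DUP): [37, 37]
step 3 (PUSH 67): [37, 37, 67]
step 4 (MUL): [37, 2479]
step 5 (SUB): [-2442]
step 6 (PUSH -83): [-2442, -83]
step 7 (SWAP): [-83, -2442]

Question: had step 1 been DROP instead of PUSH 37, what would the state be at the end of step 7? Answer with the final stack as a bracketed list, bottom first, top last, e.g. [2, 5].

(re-executing from step 1 with the substitution; state before step 1: [])
step 1 (DROP): []
step 2 (DUP): []
step 3 (PUSH 67): [67]
step 4 (MUL): [67]
step 5 (SUB): [67]
step 6 (PUSH -83): [67, -83]
step 7 (SWAP): [-83, 67]

[-83, 67]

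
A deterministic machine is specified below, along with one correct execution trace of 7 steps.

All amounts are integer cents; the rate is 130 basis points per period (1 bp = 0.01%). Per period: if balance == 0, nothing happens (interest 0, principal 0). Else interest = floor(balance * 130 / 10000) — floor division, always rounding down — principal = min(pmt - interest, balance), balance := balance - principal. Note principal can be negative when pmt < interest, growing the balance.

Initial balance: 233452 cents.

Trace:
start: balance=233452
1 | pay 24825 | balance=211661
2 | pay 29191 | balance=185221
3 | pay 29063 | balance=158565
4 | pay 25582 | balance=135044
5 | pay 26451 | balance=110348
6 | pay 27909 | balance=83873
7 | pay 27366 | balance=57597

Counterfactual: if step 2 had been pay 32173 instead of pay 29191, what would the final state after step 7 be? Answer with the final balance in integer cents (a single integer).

(re-executing from step 2 with the substitution; state before step 2: balance=211661)
2 | pay 32173 | balance=182239
3 | pay 29063 | balance=155545
4 | pay 25582 | balance=131985
5 | pay 26451 | balance=107249
6 | pay 27909 | balance=80734
7 | pay 27366 | balance=54417

54417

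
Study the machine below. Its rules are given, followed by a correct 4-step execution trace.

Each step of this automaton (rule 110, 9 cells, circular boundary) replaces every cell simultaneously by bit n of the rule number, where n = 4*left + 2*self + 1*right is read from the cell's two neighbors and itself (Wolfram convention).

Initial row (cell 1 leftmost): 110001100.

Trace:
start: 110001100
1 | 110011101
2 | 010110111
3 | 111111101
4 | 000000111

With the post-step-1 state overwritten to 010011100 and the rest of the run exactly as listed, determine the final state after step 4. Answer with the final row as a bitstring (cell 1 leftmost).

state after step 1 := 010011100
2 | 110110100
3 | 111111101
4 | 000000111

000000111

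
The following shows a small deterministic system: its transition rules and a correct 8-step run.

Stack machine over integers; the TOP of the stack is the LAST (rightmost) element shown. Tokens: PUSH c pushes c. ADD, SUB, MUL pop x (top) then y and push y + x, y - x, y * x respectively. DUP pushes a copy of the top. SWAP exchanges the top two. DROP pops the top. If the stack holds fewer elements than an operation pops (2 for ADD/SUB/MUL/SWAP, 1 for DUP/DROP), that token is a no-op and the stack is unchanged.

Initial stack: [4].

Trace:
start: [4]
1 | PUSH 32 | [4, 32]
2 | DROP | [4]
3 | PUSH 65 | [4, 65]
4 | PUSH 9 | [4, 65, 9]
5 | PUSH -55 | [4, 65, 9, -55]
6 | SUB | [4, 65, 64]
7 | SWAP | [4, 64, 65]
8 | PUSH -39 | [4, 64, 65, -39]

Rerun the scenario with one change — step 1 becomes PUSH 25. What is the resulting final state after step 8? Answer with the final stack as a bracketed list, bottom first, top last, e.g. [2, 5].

[4, 64, 65, -39]

(re-executing from step 1 with the substitution; state before step 1: [4])
1 | PUSH 25 | [4, 25]
2 | DROP | [4]
3 | PUSH 65 | [4, 65]
4 | PUSH 9 | [4, 65, 9]
5 | PUSH -55 | [4, 65, 9, -55]
6 | SUB | [4, 65, 64]
7 | SWAP | [4, 64, 65]
8 | PUSH -39 | [4, 64, 65, -39]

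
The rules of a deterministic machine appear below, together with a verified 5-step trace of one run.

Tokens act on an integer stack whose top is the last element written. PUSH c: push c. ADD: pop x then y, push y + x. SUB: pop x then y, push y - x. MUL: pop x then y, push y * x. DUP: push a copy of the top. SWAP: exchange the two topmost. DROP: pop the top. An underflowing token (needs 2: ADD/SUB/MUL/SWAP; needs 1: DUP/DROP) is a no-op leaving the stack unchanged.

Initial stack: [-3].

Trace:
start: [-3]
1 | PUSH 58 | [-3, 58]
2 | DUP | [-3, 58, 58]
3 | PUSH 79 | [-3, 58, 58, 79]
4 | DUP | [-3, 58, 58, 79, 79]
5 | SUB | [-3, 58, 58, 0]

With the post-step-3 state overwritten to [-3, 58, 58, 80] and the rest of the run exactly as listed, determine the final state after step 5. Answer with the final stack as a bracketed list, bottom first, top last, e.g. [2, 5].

state after step 3 := [-3, 58, 58, 80]
4 | DUP | [-3, 58, 58, 80, 80]
5 | SUB | [-3, 58, 58, 0]

[-3, 58, 58, 0]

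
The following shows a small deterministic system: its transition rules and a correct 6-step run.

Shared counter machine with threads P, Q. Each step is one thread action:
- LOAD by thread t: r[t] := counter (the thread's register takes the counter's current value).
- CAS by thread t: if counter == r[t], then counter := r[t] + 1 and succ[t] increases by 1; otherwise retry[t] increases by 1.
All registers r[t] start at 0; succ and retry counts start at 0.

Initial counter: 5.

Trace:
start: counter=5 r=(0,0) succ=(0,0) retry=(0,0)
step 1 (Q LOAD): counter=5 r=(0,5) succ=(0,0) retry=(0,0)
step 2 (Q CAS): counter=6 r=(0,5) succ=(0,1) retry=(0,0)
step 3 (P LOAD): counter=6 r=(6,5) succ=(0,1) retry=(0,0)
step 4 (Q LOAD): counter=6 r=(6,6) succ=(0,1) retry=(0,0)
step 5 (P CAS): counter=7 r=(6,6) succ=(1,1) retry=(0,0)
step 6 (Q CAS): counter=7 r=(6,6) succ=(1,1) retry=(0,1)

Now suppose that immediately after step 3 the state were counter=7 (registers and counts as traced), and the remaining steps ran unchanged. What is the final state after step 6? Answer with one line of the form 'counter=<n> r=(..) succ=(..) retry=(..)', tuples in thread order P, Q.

counter=8 r=(6,7) succ=(0,2) retry=(1,0)

state after step 3 := counter=7 r=(6,5) succ=(0,1) retry=(0,0)
step 4 (Q LOAD): counter=7 r=(6,7) succ=(0,1) retry=(0,0)
step 5 (P CAS): counter=7 r=(6,7) succ=(0,1) retry=(1,0)
step 6 (Q CAS): counter=8 r=(6,7) succ=(0,2) retry=(1,0)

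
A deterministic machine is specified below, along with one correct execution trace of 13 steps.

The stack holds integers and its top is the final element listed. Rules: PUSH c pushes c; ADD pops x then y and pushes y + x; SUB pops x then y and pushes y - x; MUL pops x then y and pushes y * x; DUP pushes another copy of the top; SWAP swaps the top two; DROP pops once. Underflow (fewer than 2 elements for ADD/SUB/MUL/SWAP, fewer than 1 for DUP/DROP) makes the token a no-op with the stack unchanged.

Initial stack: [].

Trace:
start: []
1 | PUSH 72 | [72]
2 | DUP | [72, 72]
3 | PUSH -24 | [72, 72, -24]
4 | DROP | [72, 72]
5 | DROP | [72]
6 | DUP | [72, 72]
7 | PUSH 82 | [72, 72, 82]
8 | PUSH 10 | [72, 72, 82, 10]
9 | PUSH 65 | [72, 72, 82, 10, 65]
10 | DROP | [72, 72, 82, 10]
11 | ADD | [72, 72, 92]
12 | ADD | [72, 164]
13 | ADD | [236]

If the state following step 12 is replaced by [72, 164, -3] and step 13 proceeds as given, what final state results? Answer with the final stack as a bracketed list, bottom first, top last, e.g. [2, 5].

state after step 12 := [72, 164, -3]
13 | ADD | [72, 161]

[72, 161]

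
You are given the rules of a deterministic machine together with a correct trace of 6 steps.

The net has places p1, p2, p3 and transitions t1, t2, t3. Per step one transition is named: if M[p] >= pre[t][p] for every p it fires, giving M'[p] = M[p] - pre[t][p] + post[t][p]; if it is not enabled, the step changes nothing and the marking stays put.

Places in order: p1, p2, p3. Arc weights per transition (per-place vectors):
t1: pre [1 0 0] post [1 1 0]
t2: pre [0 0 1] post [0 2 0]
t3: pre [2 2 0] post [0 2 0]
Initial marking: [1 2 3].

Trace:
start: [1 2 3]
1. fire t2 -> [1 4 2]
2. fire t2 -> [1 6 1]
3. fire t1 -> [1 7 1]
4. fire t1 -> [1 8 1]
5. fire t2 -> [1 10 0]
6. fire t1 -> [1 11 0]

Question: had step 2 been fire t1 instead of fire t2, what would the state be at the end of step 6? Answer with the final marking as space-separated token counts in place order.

1 10 1

(re-executing from step 2 with the substitution; state before step 2: [1 4 2])
2. fire t1 -> [1 5 2]
3. fire t1 -> [1 6 2]
4. fire t1 -> [1 7 2]
5. fire t2 -> [1 9 1]
6. fire t1 -> [1 10 1]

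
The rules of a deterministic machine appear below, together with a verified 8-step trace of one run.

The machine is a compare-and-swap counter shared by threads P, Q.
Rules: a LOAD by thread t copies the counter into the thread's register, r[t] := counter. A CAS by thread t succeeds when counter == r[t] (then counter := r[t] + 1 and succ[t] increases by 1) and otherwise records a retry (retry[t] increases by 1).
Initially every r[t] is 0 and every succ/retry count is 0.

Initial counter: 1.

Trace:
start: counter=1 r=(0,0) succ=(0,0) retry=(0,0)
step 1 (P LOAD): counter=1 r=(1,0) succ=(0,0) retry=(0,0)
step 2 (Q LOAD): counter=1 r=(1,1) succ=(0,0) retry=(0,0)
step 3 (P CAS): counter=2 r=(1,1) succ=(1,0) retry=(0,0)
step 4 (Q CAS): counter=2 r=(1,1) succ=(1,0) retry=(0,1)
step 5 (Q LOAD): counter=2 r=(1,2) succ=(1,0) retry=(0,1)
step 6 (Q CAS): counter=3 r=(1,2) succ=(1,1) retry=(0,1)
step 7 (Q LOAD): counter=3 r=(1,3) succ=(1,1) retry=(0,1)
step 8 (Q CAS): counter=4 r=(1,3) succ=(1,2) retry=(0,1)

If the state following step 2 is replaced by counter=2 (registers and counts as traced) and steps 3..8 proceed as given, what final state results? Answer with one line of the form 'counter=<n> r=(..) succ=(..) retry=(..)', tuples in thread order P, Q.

counter=4 r=(1,3) succ=(0,2) retry=(1,1)

state after step 2 := counter=2 r=(1,1) succ=(0,0) retry=(0,0)
step 3 (P CAS): counter=2 r=(1,1) succ=(0,0) retry=(1,0)
step 4 (Q CAS): counter=2 r=(1,1) succ=(0,0) retry=(1,1)
step 5 (Q LOAD): counter=2 r=(1,2) succ=(0,0) retry=(1,1)
step 6 (Q CAS): counter=3 r=(1,2) succ=(0,1) retry=(1,1)
step 7 (Q LOAD): counter=3 r=(1,3) succ=(0,1) retry=(1,1)
step 8 (Q CAS): counter=4 r=(1,3) succ=(0,2) retry=(1,1)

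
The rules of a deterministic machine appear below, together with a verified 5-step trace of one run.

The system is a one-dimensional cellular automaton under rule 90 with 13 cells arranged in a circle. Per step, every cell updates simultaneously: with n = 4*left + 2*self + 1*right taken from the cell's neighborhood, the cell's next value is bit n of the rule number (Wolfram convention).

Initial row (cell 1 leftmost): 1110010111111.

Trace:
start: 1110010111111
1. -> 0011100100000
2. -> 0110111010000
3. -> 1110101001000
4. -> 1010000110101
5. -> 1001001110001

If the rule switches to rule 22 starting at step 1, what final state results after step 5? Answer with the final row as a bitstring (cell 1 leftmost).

1100000111001

(re-executing steps 1..5 under rule 22; state before step 1: 1110010111111)
1. -> 0001110000000
2. -> 0010001000000
3. -> 0111011100000
4. -> 1000000010000
5. -> 1100000111001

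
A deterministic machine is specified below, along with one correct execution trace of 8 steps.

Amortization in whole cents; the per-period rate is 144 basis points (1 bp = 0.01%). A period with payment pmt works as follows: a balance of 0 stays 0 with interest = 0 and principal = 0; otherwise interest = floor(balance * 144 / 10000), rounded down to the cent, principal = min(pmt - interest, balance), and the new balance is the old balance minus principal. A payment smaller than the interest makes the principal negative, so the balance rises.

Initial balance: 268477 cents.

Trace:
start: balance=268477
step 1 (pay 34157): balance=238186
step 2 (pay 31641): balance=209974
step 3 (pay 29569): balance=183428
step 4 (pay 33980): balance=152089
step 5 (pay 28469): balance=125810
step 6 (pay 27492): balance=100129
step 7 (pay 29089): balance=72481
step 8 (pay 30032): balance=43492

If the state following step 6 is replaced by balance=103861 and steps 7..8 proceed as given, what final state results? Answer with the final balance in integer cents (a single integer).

47333

state after step 6 := balance=103861
step 7 (pay 29089): balance=76267
step 8 (pay 30032): balance=47333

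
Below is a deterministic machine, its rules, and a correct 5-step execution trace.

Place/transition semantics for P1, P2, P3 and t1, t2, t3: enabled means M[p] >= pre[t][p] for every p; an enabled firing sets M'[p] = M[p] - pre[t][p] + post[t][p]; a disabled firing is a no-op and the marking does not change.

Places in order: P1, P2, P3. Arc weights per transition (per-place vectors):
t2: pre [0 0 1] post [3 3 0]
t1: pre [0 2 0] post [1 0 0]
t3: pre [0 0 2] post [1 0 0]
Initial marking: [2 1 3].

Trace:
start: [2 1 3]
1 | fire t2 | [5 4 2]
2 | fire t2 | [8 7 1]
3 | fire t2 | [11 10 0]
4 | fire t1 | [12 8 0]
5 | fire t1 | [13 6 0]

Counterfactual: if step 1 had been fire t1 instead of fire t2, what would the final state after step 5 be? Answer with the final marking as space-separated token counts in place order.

10 3 1

(re-executing from step 1 with the substitution; state before step 1: [2 1 3])
1 | fire t1 | [2 1 3]
2 | fire t2 | [5 4 2]
3 | fire t2 | [8 7 1]
4 | fire t1 | [9 5 1]
5 | fire t1 | [10 3 1]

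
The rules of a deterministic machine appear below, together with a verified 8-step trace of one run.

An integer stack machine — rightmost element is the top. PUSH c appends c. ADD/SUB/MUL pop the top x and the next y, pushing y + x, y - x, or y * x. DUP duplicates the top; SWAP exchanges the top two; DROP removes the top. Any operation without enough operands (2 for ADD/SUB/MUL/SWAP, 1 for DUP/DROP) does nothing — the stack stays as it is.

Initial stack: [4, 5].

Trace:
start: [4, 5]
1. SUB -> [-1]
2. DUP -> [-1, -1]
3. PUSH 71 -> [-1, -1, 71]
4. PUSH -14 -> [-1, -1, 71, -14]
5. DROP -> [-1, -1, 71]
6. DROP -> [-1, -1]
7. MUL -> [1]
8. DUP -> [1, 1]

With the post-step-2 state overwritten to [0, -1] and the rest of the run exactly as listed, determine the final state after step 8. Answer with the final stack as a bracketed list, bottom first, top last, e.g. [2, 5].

state after step 2 := [0, -1]
3. PUSH 71 -> [0, -1, 71]
4. PUSH -14 -> [0, -1, 71, -14]
5. DROP -> [0, -1, 71]
6. DROP -> [0, -1]
7. MUL -> [0]
8. DUP -> [0, 0]

[0, 0]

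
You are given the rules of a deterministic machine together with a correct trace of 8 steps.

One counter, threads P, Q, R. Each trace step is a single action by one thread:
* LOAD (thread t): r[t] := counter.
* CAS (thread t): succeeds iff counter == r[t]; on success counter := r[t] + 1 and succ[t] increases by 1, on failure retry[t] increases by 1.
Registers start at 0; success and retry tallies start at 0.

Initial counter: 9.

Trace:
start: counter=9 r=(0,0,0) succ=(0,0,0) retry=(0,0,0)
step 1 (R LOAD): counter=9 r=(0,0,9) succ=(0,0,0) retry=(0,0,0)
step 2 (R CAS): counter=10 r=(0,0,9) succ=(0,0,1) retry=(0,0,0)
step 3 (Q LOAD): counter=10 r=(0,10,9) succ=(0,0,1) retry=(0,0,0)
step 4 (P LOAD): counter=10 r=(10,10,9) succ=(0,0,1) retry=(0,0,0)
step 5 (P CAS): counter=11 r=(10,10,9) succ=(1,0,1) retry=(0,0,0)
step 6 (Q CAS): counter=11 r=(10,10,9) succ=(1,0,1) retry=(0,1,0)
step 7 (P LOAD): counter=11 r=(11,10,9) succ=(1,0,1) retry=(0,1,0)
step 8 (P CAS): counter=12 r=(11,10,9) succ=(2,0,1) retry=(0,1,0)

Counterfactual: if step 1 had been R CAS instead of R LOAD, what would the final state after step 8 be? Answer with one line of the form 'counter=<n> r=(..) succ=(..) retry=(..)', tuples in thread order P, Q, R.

(re-executing from step 1 with the substitution; state before step 1: counter=9 r=(0,0,0) succ=(0,0,0) retry=(0,0,0))
step 1 (R CAS): counter=9 r=(0,0,0) succ=(0,0,0) retry=(0,0,1)
step 2 (R CAS): counter=9 r=(0,0,0) succ=(0,0,0) retry=(0,0,2)
step 3 (Q LOAD): counter=9 r=(0,9,0) succ=(0,0,0) retry=(0,0,2)
step 4 (P LOAD): counter=9 r=(9,9,0) succ=(0,0,0) retry=(0,0,2)
step 5 (P CAS): counter=10 r=(9,9,0) succ=(1,0,0) retry=(0,0,2)
step 6 (Q CAS): counter=10 r=(9,9,0) succ=(1,0,0) retry=(0,1,2)
step 7 (P LOAD): counter=10 r=(10,9,0) succ=(1,0,0) retry=(0,1,2)
step 8 (P CAS): counter=11 r=(10,9,0) succ=(2,0,0) retry=(0,1,2)

counter=11 r=(10,9,0) succ=(2,0,0) retry=(0,1,2)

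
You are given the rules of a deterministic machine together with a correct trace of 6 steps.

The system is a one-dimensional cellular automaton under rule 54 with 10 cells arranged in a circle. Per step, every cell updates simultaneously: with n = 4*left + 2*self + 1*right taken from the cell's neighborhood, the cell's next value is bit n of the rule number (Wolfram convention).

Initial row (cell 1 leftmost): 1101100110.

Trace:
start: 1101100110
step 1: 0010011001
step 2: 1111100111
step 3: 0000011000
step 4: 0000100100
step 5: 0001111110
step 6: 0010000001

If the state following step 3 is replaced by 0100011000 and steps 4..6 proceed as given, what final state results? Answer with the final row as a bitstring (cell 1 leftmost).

1010000000

state after step 3 := 0100011000
step 4: 1110100100
step 5: 0001111111
step 6: 1010000000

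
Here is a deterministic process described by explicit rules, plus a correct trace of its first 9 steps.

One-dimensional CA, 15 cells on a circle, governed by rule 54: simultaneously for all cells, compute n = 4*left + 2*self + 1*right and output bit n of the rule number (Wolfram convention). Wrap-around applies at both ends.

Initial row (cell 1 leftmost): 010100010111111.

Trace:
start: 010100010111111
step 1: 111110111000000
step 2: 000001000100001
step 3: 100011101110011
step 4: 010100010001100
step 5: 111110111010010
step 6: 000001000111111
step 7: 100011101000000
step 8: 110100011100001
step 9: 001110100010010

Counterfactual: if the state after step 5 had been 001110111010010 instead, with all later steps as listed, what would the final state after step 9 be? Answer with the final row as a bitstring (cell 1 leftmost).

101110100010011

state after step 5 := 001110111010010
step 6: 010001000111111
step 7: 111011101000000
step 8: 000100011100001
step 9: 101110100010011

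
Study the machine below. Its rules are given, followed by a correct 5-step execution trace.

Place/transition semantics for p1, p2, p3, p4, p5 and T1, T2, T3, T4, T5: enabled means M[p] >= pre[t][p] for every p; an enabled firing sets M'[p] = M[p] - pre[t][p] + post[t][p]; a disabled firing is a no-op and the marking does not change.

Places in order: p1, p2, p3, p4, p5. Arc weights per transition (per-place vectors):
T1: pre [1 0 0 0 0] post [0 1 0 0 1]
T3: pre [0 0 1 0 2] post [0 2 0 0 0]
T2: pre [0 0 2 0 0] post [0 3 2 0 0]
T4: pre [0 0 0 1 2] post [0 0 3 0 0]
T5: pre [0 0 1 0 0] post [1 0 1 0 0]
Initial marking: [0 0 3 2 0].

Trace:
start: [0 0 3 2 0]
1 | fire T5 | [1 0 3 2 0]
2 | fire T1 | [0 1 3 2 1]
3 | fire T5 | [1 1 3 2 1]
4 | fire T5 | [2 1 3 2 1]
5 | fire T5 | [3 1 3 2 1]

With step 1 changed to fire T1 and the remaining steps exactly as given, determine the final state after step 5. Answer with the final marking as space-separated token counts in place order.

(re-executing from step 1 with the substitution; state before step 1: [0 0 3 2 0])
1 | fire T1 | [0 0 3 2 0]
2 | fire T1 | [0 0 3 2 0]
3 | fire T5 | [1 0 3 2 0]
4 | fire T5 | [2 0 3 2 0]
5 | fire T5 | [3 0 3 2 0]

3 0 3 2 0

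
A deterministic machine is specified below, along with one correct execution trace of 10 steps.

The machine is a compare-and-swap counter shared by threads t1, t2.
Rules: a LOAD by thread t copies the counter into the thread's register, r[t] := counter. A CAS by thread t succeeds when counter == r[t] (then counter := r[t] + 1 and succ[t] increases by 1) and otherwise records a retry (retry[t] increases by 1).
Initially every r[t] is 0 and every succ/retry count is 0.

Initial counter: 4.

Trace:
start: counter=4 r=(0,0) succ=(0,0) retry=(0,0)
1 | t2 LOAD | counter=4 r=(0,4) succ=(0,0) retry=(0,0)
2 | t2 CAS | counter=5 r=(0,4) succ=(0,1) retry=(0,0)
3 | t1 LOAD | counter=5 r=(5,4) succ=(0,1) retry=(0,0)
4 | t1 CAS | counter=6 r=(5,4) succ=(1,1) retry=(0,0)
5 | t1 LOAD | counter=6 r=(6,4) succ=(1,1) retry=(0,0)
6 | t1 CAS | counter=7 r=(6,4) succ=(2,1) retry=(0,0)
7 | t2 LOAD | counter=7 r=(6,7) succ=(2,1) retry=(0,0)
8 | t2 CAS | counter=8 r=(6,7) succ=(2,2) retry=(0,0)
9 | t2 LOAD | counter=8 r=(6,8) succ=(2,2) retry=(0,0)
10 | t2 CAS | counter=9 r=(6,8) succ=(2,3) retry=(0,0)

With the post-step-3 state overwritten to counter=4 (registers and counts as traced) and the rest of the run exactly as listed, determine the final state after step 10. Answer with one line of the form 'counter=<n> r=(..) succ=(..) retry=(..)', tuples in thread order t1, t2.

state after step 3 := counter=4 r=(5,4) succ=(0,1) retry=(0,0)
4 | t1 CAS | counter=4 r=(5,4) succ=(0,1) retry=(1,0)
5 | t1 LOAD | counter=4 r=(4,4) succ=(0,1) retry=(1,0)
6 | t1 CAS | counter=5 r=(4,4) succ=(1,1) retry=(1,0)
7 | t2 LOAD | counter=5 r=(4,5) succ=(1,1) retry=(1,0)
8 | t2 CAS | counter=6 r=(4,5) succ=(1,2) retry=(1,0)
9 | t2 LOAD | counter=6 r=(4,6) succ=(1,2) retry=(1,0)
10 | t2 CAS | counter=7 r=(4,6) succ=(1,3) retry=(1,0)

counter=7 r=(4,6) succ=(1,3) retry=(1,0)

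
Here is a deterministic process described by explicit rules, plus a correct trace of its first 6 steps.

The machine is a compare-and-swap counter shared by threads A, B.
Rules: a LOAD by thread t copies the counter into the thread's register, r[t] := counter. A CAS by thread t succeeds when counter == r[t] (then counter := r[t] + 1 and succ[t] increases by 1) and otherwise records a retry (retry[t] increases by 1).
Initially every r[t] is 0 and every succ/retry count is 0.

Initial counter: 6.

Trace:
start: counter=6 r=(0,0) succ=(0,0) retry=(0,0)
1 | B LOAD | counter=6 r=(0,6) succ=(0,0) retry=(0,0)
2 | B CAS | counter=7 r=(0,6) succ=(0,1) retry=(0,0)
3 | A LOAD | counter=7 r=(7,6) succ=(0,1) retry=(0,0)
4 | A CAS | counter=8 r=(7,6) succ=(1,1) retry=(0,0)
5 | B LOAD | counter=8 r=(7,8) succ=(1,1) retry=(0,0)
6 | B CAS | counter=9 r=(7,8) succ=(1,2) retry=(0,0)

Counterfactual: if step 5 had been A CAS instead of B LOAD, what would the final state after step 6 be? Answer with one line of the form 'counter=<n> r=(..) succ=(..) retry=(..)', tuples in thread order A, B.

(re-executing from step 5 with the substitution; state before step 5: counter=8 r=(7,6) succ=(1,1) retry=(0,0))
5 | A CAS | counter=8 r=(7,6) succ=(1,1) retry=(1,0)
6 | B CAS | counter=8 r=(7,6) succ=(1,1) retry=(1,1)

counter=8 r=(7,6) succ=(1,1) retry=(1,1)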